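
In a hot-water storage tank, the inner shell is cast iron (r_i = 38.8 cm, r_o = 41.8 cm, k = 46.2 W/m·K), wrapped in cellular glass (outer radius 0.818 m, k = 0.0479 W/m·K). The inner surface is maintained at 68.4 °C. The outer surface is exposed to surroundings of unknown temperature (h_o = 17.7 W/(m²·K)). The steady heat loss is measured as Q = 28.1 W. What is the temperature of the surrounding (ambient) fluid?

T_out = 13.6 °C

Sum the resistances:
  R_cast iron = (1/0.388 − 1/0.418)/(4πk) = 0.1850/(4π·46.2) = 3.186×10^-4 K/W
  R_cellular glass = (1/0.418 − 1/0.818)/(4πk) = 1.170/(4π·0.0479) = 1.944 K/W
  R_conv,out = 1/(4πr²h) = 1/(4π·0.818²·17.7) = 0.006719 K/W
ΣR = 1.951 K/W
ΔT = Q·ΣR = 28.1 × 1.951 = 54.82 K
Heat flows outward, so T_out = T_in − ΔT = 68.4 − 54.82 = 13.6 °C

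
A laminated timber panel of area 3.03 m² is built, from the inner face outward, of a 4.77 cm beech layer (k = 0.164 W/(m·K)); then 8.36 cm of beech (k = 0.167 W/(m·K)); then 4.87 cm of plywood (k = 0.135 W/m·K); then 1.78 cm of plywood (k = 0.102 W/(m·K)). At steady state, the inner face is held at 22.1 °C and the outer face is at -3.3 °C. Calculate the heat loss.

Q = 58.0 W

Series thermal resistances, inner to outer:
  R_beech = L/(kA) = 0.0477/(0.164·3.03) = 0.09599 K/W
  R_beech = L/(kA) = 0.0836/(0.167·3.03) = 0.1652 K/W
  R_plywood = L/(kA) = 0.0487/(0.135·3.03) = 0.1191 K/W
  R_plywood = L/(kA) = 0.0178/(0.102·3.03) = 0.05759 K/W
ΣR = 0.09599 + 0.1652 + 0.1191 + 0.05759 = 0.4379 K/W
Q = ΔT/ΣR = (22.1 °C − -3.3 °C)/0.4379 = 58.0 W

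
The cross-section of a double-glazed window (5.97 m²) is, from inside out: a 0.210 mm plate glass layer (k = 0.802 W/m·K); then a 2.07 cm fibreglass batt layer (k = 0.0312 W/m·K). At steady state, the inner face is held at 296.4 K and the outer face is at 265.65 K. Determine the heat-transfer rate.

Q = 277 W

Series thermal resistances, inner to outer:
  R_plate glass = L/(kA) = 2.10×10^-4/(0.802·5.97) = 4.386×10^-5 K/W
  R_fibreglass batt = L/(kA) = 0.0207/(0.0312·5.97) = 0.1111 K/W
ΣR = 4.386×10^-5 + 0.1111 = 0.1111 K/W
Q = ΔT/ΣR = (296.4 K − 265.65 K)/0.1111 = 277 W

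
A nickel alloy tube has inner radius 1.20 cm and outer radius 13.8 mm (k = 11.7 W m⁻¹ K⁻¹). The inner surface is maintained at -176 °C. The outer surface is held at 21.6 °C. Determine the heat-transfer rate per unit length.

Q' = 2πk·ΔT/ln(r₂/r₁) = 2π × 11.7 × 197.6 / ln(0.0138/0.0120) = 1.04×10^5 W/m

Q' = 1.04×10^5 W/m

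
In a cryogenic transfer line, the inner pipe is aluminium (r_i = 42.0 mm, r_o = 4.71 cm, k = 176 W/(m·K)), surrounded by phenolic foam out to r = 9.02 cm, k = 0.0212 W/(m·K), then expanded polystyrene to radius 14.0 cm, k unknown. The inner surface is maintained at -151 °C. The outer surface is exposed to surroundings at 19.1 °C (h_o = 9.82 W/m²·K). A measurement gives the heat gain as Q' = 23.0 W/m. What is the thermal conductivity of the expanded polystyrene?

k = 0.0291 W/m·K

ΣR = ΔT/Q' = |-151 − 19.1|/23.0 = 7.396 m·K/W
Known resistances:
  R'_aluminium = ln(0.0471/0.0420)/(2πk) = 0.1146/(2π·176) = 1.036×10^-4 m·K/W
  R'_phenolic foam = ln(0.0902/0.0471)/(2πk) = 0.6498/(2π·0.0212) = 4.878 m·K/W
  R'_conv,out = 1/(2πr h) = 1/(2π·0.140·9.82) = 0.1158 m·K/W
R_expanded polystyrene = ΣR − ΣR_known = 7.396 − 4.994 = 2.402 m·K/W
ln(r₂/r₁)/(2πk) = 2.402 ⇒ k = 0.4396/(2π·2.402) = 0.0291 W/m·K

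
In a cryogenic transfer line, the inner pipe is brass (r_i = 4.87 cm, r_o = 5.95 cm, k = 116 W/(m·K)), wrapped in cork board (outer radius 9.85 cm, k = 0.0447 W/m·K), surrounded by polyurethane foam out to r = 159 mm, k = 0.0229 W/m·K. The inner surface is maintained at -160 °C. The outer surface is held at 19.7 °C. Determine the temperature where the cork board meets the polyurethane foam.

T = -97.0 °C

Series thermal resistances, inner to outer:
  R'_brass = ln(0.0595/0.0487)/(2πk) = 0.2003/(2π·116) = 2.748×10^-4 m·K/W
  R'_cork board = ln(0.0985/0.0595)/(2πk) = 0.5041/(2π·0.0447) = 1.795 m·K/W
  R'_polyurethane foam = ln(0.159/0.0985)/(2πk) = 0.4788/(2π·0.0229) = 3.328 m·K/W
ΣR = 2.748×10^-4 + 1.795 + 3.328 = 5.123 m·K/W
Q' = ΔT/ΣR = (-160 °C − 19.7 °C)/5.123 = -35.08 W/m
From the inner boundary to the cork board/polyurethane foam interface, ΣR_partial = 1.795 m·K/W.
T_interface = T_in − Q'·ΣR_partial = -160 °C − (-35.08)(1.795) = -97.0 °C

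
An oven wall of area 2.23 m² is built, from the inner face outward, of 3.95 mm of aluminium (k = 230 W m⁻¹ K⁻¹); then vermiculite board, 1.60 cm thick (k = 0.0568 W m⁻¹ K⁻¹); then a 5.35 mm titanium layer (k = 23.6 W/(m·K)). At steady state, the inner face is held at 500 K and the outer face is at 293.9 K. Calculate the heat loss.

Q = 1630 W

Series thermal resistances, inner to outer:
  R_aluminium = L/(kA) = 0.00395/(230·2.23) = 7.701×10^-6 K/W
  R_vermiculite board = L/(kA) = 0.0160/(0.0568·2.23) = 0.1263 K/W
  R_titanium = L/(kA) = 0.00535/(23.6·2.23) = 1.017×10^-4 K/W
ΣR = 7.701×10^-6 + 0.1263 + 1.017×10^-4 = 0.1264 K/W
Q = ΔT/ΣR = (500 K − 293.9 K)/0.1264 = 1630 W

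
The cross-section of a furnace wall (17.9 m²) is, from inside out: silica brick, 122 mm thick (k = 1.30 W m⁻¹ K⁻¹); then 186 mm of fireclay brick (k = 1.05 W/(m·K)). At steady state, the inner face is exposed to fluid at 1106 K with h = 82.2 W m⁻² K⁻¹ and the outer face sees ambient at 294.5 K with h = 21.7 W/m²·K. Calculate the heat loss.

Treat each layer as a resistance in series:
  R_conv,in = 1/(hA) = 1/(82.2·17.9) = 6.796×10^-4 K/W
  R_silica brick = L/(kA) = 0.122/(1.30·17.9) = 0.005243 K/W
  R_fireclay brick = L/(kA) = 0.186/(1.05·17.9) = 0.009896 K/W
  R_conv,out = 1/(hA) = 1/(21.7·17.9) = 0.002574 K/W
ΣR = 6.796×10^-4 + 0.005243 + 0.009896 + 0.002574 = 0.01839 K/W
Q = ΔT/ΣR = (1106 K − 294.5 K)/0.01839 = 44100 W

Q = 44100 W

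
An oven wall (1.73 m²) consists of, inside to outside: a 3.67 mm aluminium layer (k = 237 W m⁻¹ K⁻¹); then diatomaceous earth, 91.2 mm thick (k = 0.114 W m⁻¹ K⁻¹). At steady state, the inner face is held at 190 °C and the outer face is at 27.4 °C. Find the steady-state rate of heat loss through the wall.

Series thermal resistances, inner to outer:
  R_aluminium = L/(kA) = 0.00367/(237·1.73) = 8.951×10^-6 K/W
  R_diatomaceous earth = L/(kA) = 0.0912/(0.114·1.73) = 0.4624 K/W
ΣR = 8.951×10^-6 + 0.4624 = 0.4624 K/W
Q = ΔT/ΣR = (190 °C − 27.4 °C)/0.4624 = 352 W

Q = 352 W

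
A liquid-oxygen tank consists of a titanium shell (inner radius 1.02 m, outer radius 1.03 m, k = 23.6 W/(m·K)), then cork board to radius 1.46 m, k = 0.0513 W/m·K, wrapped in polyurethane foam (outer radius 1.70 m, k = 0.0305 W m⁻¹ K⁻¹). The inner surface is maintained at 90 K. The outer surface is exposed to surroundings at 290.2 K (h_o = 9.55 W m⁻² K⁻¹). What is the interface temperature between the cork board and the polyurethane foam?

Series thermal resistances, inner to outer:
  R_titanium = (1/1.02 − 1/1.03)/(4πk) = 0.009518/(4π·23.6) = 3.210×10^-5 K/W
  R_cork board = (1/1.03 − 1/1.46)/(4πk) = 0.2859/(4π·0.0513) = 0.4436 K/W
  R_polyurethane foam = (1/1.46 − 1/1.70)/(4πk) = 0.09670/(4π·0.0305) = 0.2523 K/W
  R_conv,out = 1/(4πr²h) = 1/(4π·1.70²·9.55) = 0.002883 K/W
ΣR = 3.210×10^-5 + 0.4436 + 0.2523 + 0.002883 = 0.6988 K/W
Q = ΔT/ΣR = (90 K − 290.2 K)/0.6988 = -286.5 W
From the inner boundary to the cork board/polyurethane foam interface, ΣR_partial = 0.4436 K/W.
T_interface = T_in − Q·ΣR_partial = 90 K − (-286.5)(0.4436) = 217.1 K

T = 217.1 K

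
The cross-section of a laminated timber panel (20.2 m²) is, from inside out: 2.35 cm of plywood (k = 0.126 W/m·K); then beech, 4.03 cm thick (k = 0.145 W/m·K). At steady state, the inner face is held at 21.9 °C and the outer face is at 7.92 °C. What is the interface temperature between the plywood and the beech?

T = 16.3 °C

Treat each layer as a resistance in series:
  R_plywood = L/(kA) = 0.0235/(0.126·20.2) = 0.009233 K/W
  R_beech = L/(kA) = 0.0403/(0.145·20.2) = 0.01376 K/W
ΣR = 0.009233 + 0.01376 = 0.02299 K/W
Q = ΔT/ΣR = (21.9 °C − 7.92 °C)/0.02299 = 608.1 W
From the inner boundary to the plywood/beech interface, ΣR_partial = 0.009233 K/W.
T_interface = T_in − Q·ΣR_partial = 21.9 °C − (608.1)(0.009233) = 16.3 °C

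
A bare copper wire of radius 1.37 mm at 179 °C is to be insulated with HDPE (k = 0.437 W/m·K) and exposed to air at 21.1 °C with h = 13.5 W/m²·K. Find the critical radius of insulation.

r_cr = 3.24 cm

For a cylinder, r_cr = k_ins/h = 0.437/13.5 = 0.0324 m = 3.24 cm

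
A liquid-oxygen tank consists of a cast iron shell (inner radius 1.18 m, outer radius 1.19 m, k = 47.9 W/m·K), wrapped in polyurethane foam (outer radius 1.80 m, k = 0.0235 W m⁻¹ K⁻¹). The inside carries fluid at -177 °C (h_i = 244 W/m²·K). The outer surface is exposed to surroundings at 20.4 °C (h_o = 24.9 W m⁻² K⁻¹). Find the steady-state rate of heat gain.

Q = 204 W

Series thermal resistances, inner to outer:
  R_conv,in = 1/(4πr²h) = 1/(4π·1.18²·244) = 2.342×10^-4 K/W
  R_cast iron = (1/1.18 − 1/1.19)/(4πk) = 0.007121/(4π·47.9) = 1.183×10^-5 K/W
  R_polyurethane foam = (1/1.19 − 1/1.80)/(4πk) = 0.2848/(4π·0.0235) = 0.9643 K/W
  R_conv,out = 1/(4πr²h) = 1/(4π·1.80²·24.9) = 9.864×10^-4 K/W
ΣR = 2.342×10^-4 + 1.183×10^-5 + 0.9643 + 9.864×10^-4 = 0.9655 K/W
Q = ΔT/ΣR = (-177 °C − 20.4 °C)/0.9655 = -204 W
(Negative Q ⇒ heat flows inward; heat gain = 204 W.)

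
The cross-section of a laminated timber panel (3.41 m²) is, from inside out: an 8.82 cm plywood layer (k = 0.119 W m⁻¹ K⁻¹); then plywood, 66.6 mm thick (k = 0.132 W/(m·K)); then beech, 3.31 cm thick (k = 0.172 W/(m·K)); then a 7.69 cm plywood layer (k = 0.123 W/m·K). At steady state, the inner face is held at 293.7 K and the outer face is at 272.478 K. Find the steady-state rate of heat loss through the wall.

Q = 35.1 W

Treat each layer as a resistance in series:
  R_plywood = L/(kA) = 0.0882/(0.119·3.41) = 0.2174 K/W
  R_plywood = L/(kA) = 0.0666/(0.132·3.41) = 0.1480 K/W
  R_beech = L/(kA) = 0.0331/(0.172·3.41) = 0.05643 K/W
  R_plywood = L/(kA) = 0.0769/(0.123·3.41) = 0.1833 K/W
ΣR = 0.2174 + 0.1480 + 0.05643 + 0.1833 = 0.6051 K/W
Q = ΔT/ΣR = (293.7 K − 272.478 K)/0.6051 = 35.1 W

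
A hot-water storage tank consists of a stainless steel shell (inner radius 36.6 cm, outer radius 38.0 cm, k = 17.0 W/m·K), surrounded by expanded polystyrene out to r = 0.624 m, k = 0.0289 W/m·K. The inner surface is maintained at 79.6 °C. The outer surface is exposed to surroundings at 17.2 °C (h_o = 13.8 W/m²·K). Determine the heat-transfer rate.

Q = 21.9 W

Resistance network (inner→outer):
  R_stainless steel = (1/0.366 − 1/0.380)/(4πk) = 0.1007/(4π·17.0) = 4.712×10^-4 K/W
  R_expanded polystyrene = (1/0.380 − 1/0.624)/(4πk) = 1.029/(4π·0.0289) = 2.833 K/W
  R_conv,out = 1/(4πr²h) = 1/(4π·0.624²·13.8) = 0.01481 K/W
ΣR = 4.712×10^-4 + 2.833 + 0.01481 = 2.848 K/W
Q = ΔT/ΣR = (79.6 °C − 17.2 °C)/2.848 = 21.9 W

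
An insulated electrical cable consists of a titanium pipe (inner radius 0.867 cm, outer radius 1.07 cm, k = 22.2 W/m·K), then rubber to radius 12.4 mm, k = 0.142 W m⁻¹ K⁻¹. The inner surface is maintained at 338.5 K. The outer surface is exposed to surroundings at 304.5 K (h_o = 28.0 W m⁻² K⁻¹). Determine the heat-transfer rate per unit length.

Resistance network (inner→outer):
  R'_titanium = ln(0.0107/0.00867)/(2πk) = 0.2104/(2π·22.2) = 0.001508 m·K/W
  R'_rubber = ln(0.0124/0.0107)/(2πk) = 0.1475/(2π·0.142) = 0.1653 m·K/W
  R'_conv,out = 1/(2πr h) = 1/(2π·0.0124·28.0) = 0.4584 m·K/W
ΣR = 0.001508 + 0.1653 + 0.4584 = 0.6252 m·K/W
Q' = ΔT/ΣR = (338.5 K − 304.5 K)/0.6252 = 54.4 W/m

Q' = 54.4 W/m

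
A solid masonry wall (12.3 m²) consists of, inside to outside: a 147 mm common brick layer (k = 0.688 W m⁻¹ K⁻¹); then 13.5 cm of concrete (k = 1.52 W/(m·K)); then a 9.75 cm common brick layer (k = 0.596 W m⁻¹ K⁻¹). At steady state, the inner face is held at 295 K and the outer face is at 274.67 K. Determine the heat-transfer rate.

Series thermal resistances, inner to outer:
  R_common brick = L/(kA) = 0.147/(0.688·12.3) = 0.01737 K/W
  R_concrete = L/(kA) = 0.135/(1.52·12.3) = 0.007221 K/W
  R_common brick = L/(kA) = 0.0975/(0.596·12.3) = 0.01330 K/W
ΣR = 0.01737 + 0.007221 + 0.01330 = 0.03789 K/W
Q = ΔT/ΣR = (295 K − 274.67 K)/0.03789 = 537 W

Q = 537 W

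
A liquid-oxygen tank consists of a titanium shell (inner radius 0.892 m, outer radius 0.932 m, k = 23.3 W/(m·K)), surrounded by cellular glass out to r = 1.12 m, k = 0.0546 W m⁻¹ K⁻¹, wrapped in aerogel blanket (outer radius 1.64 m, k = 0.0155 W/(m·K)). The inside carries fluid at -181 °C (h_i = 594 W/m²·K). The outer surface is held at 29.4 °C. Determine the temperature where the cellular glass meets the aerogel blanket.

Treat each layer as a resistance in series:
  R_conv,in = 1/(4πr²h) = 1/(4π·0.892²·594) = 1.684×10^-4 K/W
  R_titanium = (1/0.892 − 1/0.932)/(4πk) = 0.04811/(4π·23.3) = 1.643×10^-4 K/W
  R_cellular glass = (1/0.932 − 1/1.12)/(4πk) = 0.1801/(4π·0.0546) = 0.2625 K/W
  R_aerogel blanket = (1/1.12 − 1/1.64)/(4πk) = 0.2831/(4π·0.0155) = 1.453 K/W
ΣR = 1.684×10^-4 + 1.643×10^-4 + 0.2625 + 1.453 = 1.716 K/W
Q = ΔT/ΣR = (-181 °C − 29.4 °C)/1.716 = -122.6 W
From the inner boundary to the cellular glass/aerogel blanket interface, ΣR_partial = 0.2628 K/W.
T_interface = T_in − Q·ΣR_partial = -181 °C − (-122.6)(0.2628) = -149 °C

T = -149 °C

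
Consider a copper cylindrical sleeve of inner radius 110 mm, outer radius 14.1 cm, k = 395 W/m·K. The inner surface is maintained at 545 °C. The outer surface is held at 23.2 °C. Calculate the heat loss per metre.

Q' = 5.22×10^6 W/m

Q' = 2πk·ΔT/ln(r₂/r₁) = 2π × 395 × 521.8 / ln(0.141/0.110) = 5.22×10^6 W/m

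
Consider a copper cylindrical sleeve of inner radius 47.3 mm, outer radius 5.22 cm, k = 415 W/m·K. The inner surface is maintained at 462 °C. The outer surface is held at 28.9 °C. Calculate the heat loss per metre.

Q' = 2πk·ΔT/ln(r₂/r₁) = 2π × 415 × 433.1 / ln(0.0522/0.0473) = 1.15×10^7 W/m

Q' = 11500 kW/m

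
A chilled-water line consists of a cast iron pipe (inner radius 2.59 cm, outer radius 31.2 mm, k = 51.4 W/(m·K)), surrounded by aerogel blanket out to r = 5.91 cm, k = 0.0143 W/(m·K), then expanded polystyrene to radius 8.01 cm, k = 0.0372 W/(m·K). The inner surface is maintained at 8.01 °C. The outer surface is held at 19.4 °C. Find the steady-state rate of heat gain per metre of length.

Q' = 1.35 W/m

Series thermal resistances, inner to outer:
  R'_cast iron = ln(0.0312/0.0259)/(2πk) = 0.1862/(2π·51.4) = 5.765×10^-4 m·K/W
  R'_aerogel blanket = ln(0.0591/0.0312)/(2πk) = 0.6388/(2π·0.0143) = 7.110 m·K/W
  R'_expanded polystyrene = ln(0.0801/0.0591)/(2πk) = 0.3040/(2π·0.0372) = 1.301 m·K/W
ΣR = 5.765×10^-4 + 7.110 + 1.301 = 8.412 m·K/W
Q' = ΔT/ΣR = (8.01 °C − 19.4 °C)/8.412 = -1.35 W/m
(Negative Q' ⇒ heat flows inward; heat gain = 1.35 W/m.)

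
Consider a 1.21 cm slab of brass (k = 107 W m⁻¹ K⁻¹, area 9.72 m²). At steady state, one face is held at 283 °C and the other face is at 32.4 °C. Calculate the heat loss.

Q = kA·ΔT/L = 107 × 9.72 × |283 °C − 32.4 °C| / 0.0121 = 2.15×10^7 W

Q = 21500 kW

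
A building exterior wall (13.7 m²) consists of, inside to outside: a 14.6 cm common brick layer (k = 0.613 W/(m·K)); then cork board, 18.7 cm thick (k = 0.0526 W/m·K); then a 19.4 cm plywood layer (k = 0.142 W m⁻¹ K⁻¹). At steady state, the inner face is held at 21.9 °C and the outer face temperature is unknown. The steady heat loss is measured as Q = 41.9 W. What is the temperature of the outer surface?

T_out = 6.12 °C

Sum the resistances:
  R_common brick = L/(kA) = 0.146/(0.613·13.7) = 0.01738 K/W
  R_cork board = L/(kA) = 0.187/(0.0526·13.7) = 0.2595 K/W
  R_plywood = L/(kA) = 0.194/(0.142·13.7) = 0.09972 K/W
ΣR = 0.3766 K/W
ΔT = Q·ΣR = 41.9 × 0.3766 = 15.78 K
Heat flows outward, so T_out = T_in − ΔT = 21.9 − 15.78 = 6.12 °C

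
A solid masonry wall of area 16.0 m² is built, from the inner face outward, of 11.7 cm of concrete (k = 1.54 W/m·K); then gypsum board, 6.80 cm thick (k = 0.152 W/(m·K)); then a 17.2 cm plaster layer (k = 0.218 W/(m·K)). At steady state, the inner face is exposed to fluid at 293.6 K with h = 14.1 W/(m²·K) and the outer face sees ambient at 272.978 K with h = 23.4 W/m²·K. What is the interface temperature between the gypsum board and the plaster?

T = 285.0 K

Treat each layer as a resistance in series:
  R_conv,in = 1/(hA) = 1/(14.1·16.0) = 0.004433 K/W
  R_concrete = L/(kA) = 0.117/(1.54·16.0) = 0.004748 K/W
  R_gypsum board = L/(kA) = 0.0680/(0.152·16.0) = 0.02796 K/W
  R_plaster = L/(kA) = 0.172/(0.218·16.0) = 0.04931 K/W
  R_conv,out = 1/(hA) = 1/(23.4·16.0) = 0.002671 K/W
ΣR = 0.004433 + 0.004748 + 0.02796 + 0.04931 + 0.002671 = 0.08912 K/W
Q = ΔT/ΣR = (293.6 K − 272.978 K)/0.08912 = 231.4 W
From the inner boundary to the gypsum board/plaster interface, ΣR_partial = 0.03714 K/W.
T_interface = T_in − Q·ΣR_partial = 293.6 K − (231.4)(0.03714) = 285.0 K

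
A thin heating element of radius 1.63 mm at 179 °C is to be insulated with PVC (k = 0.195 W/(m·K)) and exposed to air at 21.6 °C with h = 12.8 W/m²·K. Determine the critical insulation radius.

r_cr = 1.52 cm

For a cylinder, r_cr = k_ins/h = 0.195/12.8 = 0.0152 m = 1.52 cm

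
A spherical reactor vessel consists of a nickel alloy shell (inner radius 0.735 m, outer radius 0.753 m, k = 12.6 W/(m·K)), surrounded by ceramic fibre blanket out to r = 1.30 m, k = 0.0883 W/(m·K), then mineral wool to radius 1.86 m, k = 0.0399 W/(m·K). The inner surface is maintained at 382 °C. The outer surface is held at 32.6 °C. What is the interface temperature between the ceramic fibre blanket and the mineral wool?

Resistance network (inner→outer):
  R_nickel alloy = (1/0.735 − 1/0.753)/(4πk) = 0.03252/(4π·12.6) = 2.054×10^-4 K/W
  R_ceramic fibre blanket = (1/0.753 − 1/1.30)/(4πk) = 0.5588/(4π·0.0883) = 0.5036 K/W
  R_mineral wool = (1/1.30 − 1/1.86)/(4πk) = 0.2316/(4π·0.0399) = 0.4619 K/W
ΣR = 2.054×10^-4 + 0.5036 + 0.4619 = 0.9657 K/W
Q = ΔT/ΣR = (382 °C − 32.6 °C)/0.9657 = 361.8 W
From the inner boundary to the ceramic fibre blanket/mineral wool interface, ΣR_partial = 0.5038 K/W.
T_interface = T_in − Q·ΣR_partial = 382 °C − (361.8)(0.5038) = 200 °C

T = 200 °C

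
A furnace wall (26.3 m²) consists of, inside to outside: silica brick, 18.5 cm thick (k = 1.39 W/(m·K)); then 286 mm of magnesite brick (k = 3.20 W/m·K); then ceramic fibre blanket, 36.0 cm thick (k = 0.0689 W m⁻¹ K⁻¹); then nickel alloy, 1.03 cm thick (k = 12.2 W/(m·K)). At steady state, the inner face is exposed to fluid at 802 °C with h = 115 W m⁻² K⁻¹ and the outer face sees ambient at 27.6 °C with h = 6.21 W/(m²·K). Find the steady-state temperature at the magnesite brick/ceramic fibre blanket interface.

Resistance network (inner→outer):
  R_conv,in = 1/(hA) = 1/(115·26.3) = 3.306×10^-4 K/W
  R_silica brick = L/(kA) = 0.185/(1.39·26.3) = 0.005061 K/W
  R_magnesite brick = L/(kA) = 0.286/(3.20·26.3) = 0.003398 K/W
  R_ceramic fibre blanket = L/(kA) = 0.360/(0.0689·26.3) = 0.1987 K/W
  R_nickel alloy = L/(kA) = 0.0103/(12.2·26.3) = 3.210×10^-5 K/W
  R_conv,out = 1/(hA) = 1/(6.21·26.3) = 0.006123 K/W
ΣR = 3.306×10^-4 + 0.005061 + 0.003398 + 0.1987 + 3.210×10^-5 + 0.006123 = 0.2136 K/W
Q = ΔT/ΣR = (802 °C − 27.6 °C)/0.2136 = 3625 W
From the inner boundary to the magnesite brick/ceramic fibre blanket interface, ΣR_partial = 0.008790 K/W.
T_interface = T_in − Q·ΣR_partial = 802 °C − (3625)(0.008790) = 770 °C

T = 770 °C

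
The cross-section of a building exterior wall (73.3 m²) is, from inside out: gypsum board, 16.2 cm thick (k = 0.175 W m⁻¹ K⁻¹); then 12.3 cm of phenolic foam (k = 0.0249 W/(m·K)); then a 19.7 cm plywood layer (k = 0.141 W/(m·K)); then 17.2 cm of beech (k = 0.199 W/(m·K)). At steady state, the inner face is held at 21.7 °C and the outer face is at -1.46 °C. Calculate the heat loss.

Q = 209 W

Resistance network (inner→outer):
  R_gypsum board = L/(kA) = 0.162/(0.175·73.3) = 0.01263 K/W
  R_phenolic foam = L/(kA) = 0.123/(0.0249·73.3) = 0.06739 K/W
  R_plywood = L/(kA) = 0.197/(0.141·73.3) = 0.01906 K/W
  R_beech = L/(kA) = 0.172/(0.199·73.3) = 0.01179 K/W
ΣR = 0.01263 + 0.06739 + 0.01906 + 0.01179 = 0.1109 K/W
Q = ΔT/ΣR = (21.7 °C − -1.46 °C)/0.1109 = 209 W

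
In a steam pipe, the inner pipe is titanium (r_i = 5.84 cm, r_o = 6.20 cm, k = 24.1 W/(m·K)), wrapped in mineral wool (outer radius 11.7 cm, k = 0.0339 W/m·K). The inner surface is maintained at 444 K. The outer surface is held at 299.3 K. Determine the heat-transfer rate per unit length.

Resistance network (inner→outer):
  R'_titanium = ln(0.0620/0.0584)/(2πk) = 0.05982/(2π·24.1) = 3.950×10^-4 m·K/W
  R'_mineral wool = ln(0.117/0.0620)/(2πk) = 0.6350/(2π·0.0339) = 2.981 m·K/W
ΣR = 3.950×10^-4 + 2.981 = 2.981 m·K/W
Q' = ΔT/ΣR = (444 K − 299.3 K)/2.981 = 48.5 W/m

Q' = 48.5 W/m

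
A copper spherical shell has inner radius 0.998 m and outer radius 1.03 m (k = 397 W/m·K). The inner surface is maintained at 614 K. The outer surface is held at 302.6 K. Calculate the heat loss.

Q = 49900 kW

Q = 4πk·ΔT/(1/r₁ − 1/r₂) = 4π × 397 × 311.4 / (1/0.998 − 1/1.03) = 4.99×10^7 W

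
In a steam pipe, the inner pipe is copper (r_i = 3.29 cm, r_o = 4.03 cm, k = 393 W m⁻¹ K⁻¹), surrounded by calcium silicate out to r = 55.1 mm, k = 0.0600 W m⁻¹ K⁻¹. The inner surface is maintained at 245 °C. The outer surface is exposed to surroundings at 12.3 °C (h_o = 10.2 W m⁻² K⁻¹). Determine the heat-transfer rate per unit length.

Q' = 209 W/m

Series thermal resistances, inner to outer:
  R'_copper = ln(0.0403/0.0329)/(2πk) = 0.2029/(2π·393) = 8.216×10^-5 m·K/W
  R'_calcium silicate = ln(0.0551/0.0403)/(2πk) = 0.3128/(2π·0.0600) = 0.8297 m·K/W
  R'_conv,out = 1/(2πr h) = 1/(2π·0.0551·10.2) = 0.2832 m·K/W
ΣR = 8.216×10^-5 + 0.8297 + 0.2832 = 1.113 m·K/W
Q' = ΔT/ΣR = (245 °C − 12.3 °C)/1.113 = 209 W/m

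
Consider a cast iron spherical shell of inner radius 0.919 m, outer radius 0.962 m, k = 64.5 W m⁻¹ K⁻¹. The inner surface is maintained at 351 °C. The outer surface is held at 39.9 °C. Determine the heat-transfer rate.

Q = 4πk·ΔT/(1/r₁ − 1/r₂) = 4π × 64.5 × 311.1 / (1/0.919 − 1/0.962) = 5.18×10^6 W

Q = 5.18×10^6 W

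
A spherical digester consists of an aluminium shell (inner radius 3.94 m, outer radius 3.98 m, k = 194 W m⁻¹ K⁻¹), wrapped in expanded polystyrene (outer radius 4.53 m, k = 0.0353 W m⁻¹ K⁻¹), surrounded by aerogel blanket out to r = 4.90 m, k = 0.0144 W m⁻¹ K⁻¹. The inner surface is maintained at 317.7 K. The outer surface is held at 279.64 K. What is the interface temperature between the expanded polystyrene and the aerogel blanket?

T = 301.4 K

Treat each layer as a resistance in series:
  R_aluminium = (1/3.94 − 1/3.98)/(4πk) = 0.002551/(4π·194) = 1.046×10^-6 K/W
  R_expanded polystyrene = (1/3.98 − 1/4.53)/(4πk) = 0.03051/(4π·0.0353) = 0.06877 K/W
  R_aerogel blanket = (1/4.53 − 1/4.90)/(4πk) = 0.01667/(4π·0.0144) = 0.09212 K/W
ΣR = 1.046×10^-6 + 0.06877 + 0.09212 = 0.1609 K/W
Q = ΔT/ΣR = (317.7 K − 279.64 K)/0.1609 = 236.5 W
From the inner boundary to the expanded polystyrene/aerogel blanket interface, ΣR_partial = 0.06877 K/W.
T_interface = T_in − Q·ΣR_partial = 317.7 K − (236.5)(0.06877) = 301.4 K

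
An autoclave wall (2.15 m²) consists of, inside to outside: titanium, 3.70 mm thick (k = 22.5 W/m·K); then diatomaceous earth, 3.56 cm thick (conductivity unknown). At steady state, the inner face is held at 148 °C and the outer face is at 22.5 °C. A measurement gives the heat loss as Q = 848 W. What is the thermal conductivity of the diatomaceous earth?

ΣR = ΔT/Q = |148 − 22.5|/848 = 0.1480 K/W
Known resistances:
  R_titanium = L/(kA) = 0.00370/(22.5·2.15) = 7.649×10^-5 K/W
R_diatomaceous earth = ΣR − ΣR_known = 0.1480 − 7.649×10^-5 = 0.1479 K/W
L/(kA) = 0.1479 ⇒ k = 0.0356/(0.1479·2.15) = 0.112 W/m·K

k = 0.112 W/m·K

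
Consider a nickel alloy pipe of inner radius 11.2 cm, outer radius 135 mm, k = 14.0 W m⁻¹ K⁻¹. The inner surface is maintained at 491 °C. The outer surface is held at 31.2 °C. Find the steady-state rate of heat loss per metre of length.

Q' = 2πk·ΔT/ln(r₂/r₁) = 2π × 14.0 × 459.8 / ln(0.135/0.112) = 2.17×10^5 W/m

Q' = 2.17×10^5 W/m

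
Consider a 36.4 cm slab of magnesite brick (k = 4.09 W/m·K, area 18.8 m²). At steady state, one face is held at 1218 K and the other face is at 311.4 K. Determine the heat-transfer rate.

Q = 192 kW

Q = kA·ΔT/L = 4.09 × 18.8 × |1218 K − 311.4 K| / 0.364 = 1.92×10^5 W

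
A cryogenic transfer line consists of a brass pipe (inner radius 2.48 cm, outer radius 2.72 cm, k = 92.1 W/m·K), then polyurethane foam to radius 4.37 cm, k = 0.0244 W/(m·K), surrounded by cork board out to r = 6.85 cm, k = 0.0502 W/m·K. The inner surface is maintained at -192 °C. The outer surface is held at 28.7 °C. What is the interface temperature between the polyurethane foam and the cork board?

T = -40.9 °C

Series thermal resistances, inner to outer:
  R'_brass = ln(0.0272/0.0248)/(2πk) = 0.09237/(2π·92.1) = 1.596×10^-4 m·K/W
  R'_polyurethane foam = ln(0.0437/0.0272)/(2πk) = 0.4741/(2π·0.0244) = 3.093 m·K/W
  R'_cork board = ln(0.0685/0.0437)/(2πk) = 0.4495/(2π·0.0502) = 1.425 m·K/W
ΣR = 1.596×10^-4 + 3.093 + 1.425 = 4.518 m·K/W
Q' = ΔT/ΣR = (-192 °C − 28.7 °C)/4.518 = -48.85 W/m
From the inner boundary to the polyurethane foam/cork board interface, ΣR_partial = 3.093 m·K/W.
T_interface = T_in − Q'·ΣR_partial = -192 °C − (-48.85)(3.093) = -40.9 °C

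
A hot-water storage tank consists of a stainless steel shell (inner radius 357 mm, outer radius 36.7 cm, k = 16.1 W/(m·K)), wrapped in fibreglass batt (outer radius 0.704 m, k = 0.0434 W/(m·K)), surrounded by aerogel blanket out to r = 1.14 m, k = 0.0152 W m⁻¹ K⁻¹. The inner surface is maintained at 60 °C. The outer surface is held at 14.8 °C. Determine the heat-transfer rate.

Q = 8.63 W

Series thermal resistances, inner to outer:
  R_stainless steel = (1/0.357 − 1/0.367)/(4πk) = 0.07632/(4π·16.1) = 3.773×10^-4 K/W
  R_fibreglass batt = (1/0.367 − 1/0.704)/(4πk) = 1.304/(4π·0.0434) = 2.392 K/W
  R_aerogel blanket = (1/0.704 − 1/1.14)/(4πk) = 0.5433/(4π·0.0152) = 2.844 K/W
ΣR = 3.773×10^-4 + 2.392 + 2.844 = 5.236 K/W
Q = ΔT/ΣR = (60 °C − 14.8 °C)/5.236 = 8.63 W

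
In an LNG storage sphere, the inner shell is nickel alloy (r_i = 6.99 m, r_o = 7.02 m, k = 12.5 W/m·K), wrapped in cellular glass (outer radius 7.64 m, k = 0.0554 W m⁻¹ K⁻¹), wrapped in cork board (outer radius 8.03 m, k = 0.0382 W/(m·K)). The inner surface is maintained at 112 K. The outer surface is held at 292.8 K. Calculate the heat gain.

Resistance network (inner→outer):
  R_nickel alloy = (1/6.99 − 1/7.02)/(4πk) = 6.114×10^-4/(4π·12.5) = 3.892×10^-6 K/W
  R_cellular glass = (1/7.02 − 1/7.64)/(4πk) = 0.01156/(4π·0.0554) = 0.01661 K/W
  R_cork board = (1/7.64 − 1/8.03)/(4πk) = 0.006357/(4π·0.0382) = 0.01324 K/W
ΣR = 3.892×10^-6 + 0.01661 + 0.01324 = 0.02985 K/W
Q = ΔT/ΣR = (112 K − 292.8 K)/0.02985 = -6060 W
(Negative Q ⇒ heat flows inward; heat gain = 6060 W.)

Q = 6.06 kW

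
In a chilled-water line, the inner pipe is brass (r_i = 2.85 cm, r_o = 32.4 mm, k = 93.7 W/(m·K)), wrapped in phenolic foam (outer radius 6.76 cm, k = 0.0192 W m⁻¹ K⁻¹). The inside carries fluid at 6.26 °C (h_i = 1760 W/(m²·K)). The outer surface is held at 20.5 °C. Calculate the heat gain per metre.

Resistance network (inner→outer):
  R'_conv,in = 1/(2πr h) = 1/(2π·0.0285·1760) = 0.003173 m·K/W
  R'_brass = ln(0.0324/0.0285)/(2πk) = 0.1283/(2π·93.7) = 2.178×10^-4 m·K/W
  R'_phenolic foam = ln(0.0676/0.0324)/(2πk) = 0.7354/(2π·0.0192) = 6.096 m·K/W
ΣR = 0.003173 + 2.178×10^-4 + 6.096 = 6.099 m·K/W
Q' = ΔT/ΣR = (6.26 °C − 20.5 °C)/6.099 = -2.33 W/m
(Negative Q' ⇒ heat flows inward; heat gain = 2.33 W/m.)

Q' = 2.33 W/m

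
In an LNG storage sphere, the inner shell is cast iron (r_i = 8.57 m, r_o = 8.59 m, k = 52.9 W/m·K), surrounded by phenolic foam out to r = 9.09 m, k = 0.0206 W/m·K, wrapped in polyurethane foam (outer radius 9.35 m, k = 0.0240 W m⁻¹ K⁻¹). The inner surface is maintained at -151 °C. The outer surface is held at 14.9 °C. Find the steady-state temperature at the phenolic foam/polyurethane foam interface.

T = -33.3 °C

Treat each layer as a resistance in series:
  R_cast iron = (1/8.57 − 1/8.59)/(4πk) = 2.717×10^-4/(4π·52.9) = 4.087×10^-7 K/W
  R_phenolic foam = (1/8.59 − 1/9.09)/(4πk) = 0.006403/(4π·0.0206) = 0.02474 K/W
  R_polyurethane foam = (1/9.09 − 1/9.35)/(4πk) = 0.003059/(4π·0.0240) = 0.01014 K/W
ΣR = 4.087×10^-7 + 0.02474 + 0.01014 = 0.03488 K/W
Q = ΔT/ΣR = (-151 °C − 14.9 °C)/0.03488 = -4756 W
From the inner boundary to the phenolic foam/polyurethane foam interface, ΣR_partial = 0.02474 K/W.
T_interface = T_in − Q·ΣR_partial = -151 °C − (-4756)(0.02474) = -33.3 °C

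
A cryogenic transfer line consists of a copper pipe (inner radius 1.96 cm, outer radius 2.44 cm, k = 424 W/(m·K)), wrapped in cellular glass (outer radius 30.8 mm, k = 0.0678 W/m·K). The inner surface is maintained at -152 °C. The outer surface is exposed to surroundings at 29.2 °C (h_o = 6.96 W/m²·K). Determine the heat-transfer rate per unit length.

Q' = 141 W/m

Series thermal resistances, inner to outer:
  R'_copper = ln(0.0244/0.0196)/(2πk) = 0.2191/(2π·424) = 8.223×10^-5 m·K/W
  R'_cellular glass = ln(0.0308/0.0244)/(2πk) = 0.2329/(2π·0.0678) = 0.5468 m·K/W
  R'_conv,out = 1/(2πr h) = 1/(2π·0.0308·6.96) = 0.7424 m·K/W
ΣR = 8.223×10^-5 + 0.5468 + 0.7424 = 1.289 m·K/W
Q' = ΔT/ΣR = (-152 °C − 29.2 °C)/1.289 = -141 W/m
(Negative Q' ⇒ heat flows inward; heat gain = 141 W/m.)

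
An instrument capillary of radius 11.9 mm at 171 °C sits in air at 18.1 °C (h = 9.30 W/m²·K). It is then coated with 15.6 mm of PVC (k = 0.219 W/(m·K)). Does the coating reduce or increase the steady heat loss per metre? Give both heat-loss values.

Critical radius for a cylinder: r_cr = k/h = 0.0235 m = 2.35 cm.
Outer radius after coating: r₂ = 0.0119 + 0.0156 = 0.0275 m.
r₁ < r_cr < r₂: heat loss rises to a maximum at r_cr then falls. Whether the coating helps depends on whether Q(r₂) has dropped back below Q(r₁).
Bare: R = 1/(2πr₁h) = 1.438 m·K/W; Q = 152.9/1.438 = 106 W/m.
Coated: R = R_cond + R_conv = 1.231 m·K/W; Q = 152.9/1.231 = 124 W/m.

increases: 106 → 124 W/m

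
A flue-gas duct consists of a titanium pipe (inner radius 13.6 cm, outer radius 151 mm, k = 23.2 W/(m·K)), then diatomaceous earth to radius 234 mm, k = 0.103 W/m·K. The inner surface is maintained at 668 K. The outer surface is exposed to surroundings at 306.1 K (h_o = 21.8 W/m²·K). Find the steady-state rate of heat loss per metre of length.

Q' = 511 W/m

Resistance network (inner→outer):
  R'_titanium = ln(0.151/0.136)/(2πk) = 0.1046/(2π·23.2) = 7.177×10^-4 m·K/W
  R'_diatomaceous earth = ln(0.234/0.151)/(2πk) = 0.4380/(2π·0.103) = 0.6769 m·K/W
  R'_conv,out = 1/(2πr h) = 1/(2π·0.234·21.8) = 0.03120 m·K/W
ΣR = 7.177×10^-4 + 0.6769 + 0.03120 = 0.7088 m·K/W
Q' = ΔT/ΣR = (668 K − 306.1 K)/0.7088 = 511 W/m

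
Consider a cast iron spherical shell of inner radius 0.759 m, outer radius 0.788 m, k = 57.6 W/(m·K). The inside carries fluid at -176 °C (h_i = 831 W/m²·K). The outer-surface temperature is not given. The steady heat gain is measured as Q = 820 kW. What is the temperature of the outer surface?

Sum the resistances:
  R_conv,in = 1/(4πr²h) = 1/(4π·0.759²·831) = 1.662×10^-4 K/W
  R_cast iron = (1/0.759 − 1/0.788)/(4πk) = 0.04849/(4π·57.6) = 6.699×10^-5 K/W
ΣR = 2.332×10^-4 K/W
ΔT = Q·ΣR = 8.20×10^5 × 2.332×10^-4 = 191.2 K
Heat flows inward, so T_out = T_in + ΔT = -176 + 191.2 = 15.2 °C

T_out = 15.2 °C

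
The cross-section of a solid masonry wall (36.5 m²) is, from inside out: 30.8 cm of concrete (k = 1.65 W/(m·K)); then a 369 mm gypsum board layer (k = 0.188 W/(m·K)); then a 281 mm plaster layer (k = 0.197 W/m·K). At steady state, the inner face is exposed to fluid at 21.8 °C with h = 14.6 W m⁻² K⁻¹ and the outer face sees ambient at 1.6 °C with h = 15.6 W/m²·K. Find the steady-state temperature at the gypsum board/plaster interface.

T = 9.72 °C

Series thermal resistances, inner to outer:
  R_conv,in = 1/(hA) = 1/(14.6·36.5) = 0.001877 K/W
  R_concrete = L/(kA) = 0.308/(1.65·36.5) = 0.005114 K/W
  R_gypsum board = L/(kA) = 0.369/(0.188·36.5) = 0.05377 K/W
  R_plaster = L/(kA) = 0.281/(0.197·36.5) = 0.03908 K/W
  R_conv,out = 1/(hA) = 1/(15.6·36.5) = 0.001756 K/W
ΣR = 0.001877 + 0.005114 + 0.05377 + 0.03908 + 0.001756 = 0.1016 K/W
Q = ΔT/ΣR = (21.8 °C − 1.6 °C)/0.1016 = 198.8 W
From the inner boundary to the gypsum board/plaster interface, ΣR_partial = 0.06076 K/W.
T_interface = T_in − Q·ΣR_partial = 21.8 °C − (198.8)(0.06076) = 9.72 °C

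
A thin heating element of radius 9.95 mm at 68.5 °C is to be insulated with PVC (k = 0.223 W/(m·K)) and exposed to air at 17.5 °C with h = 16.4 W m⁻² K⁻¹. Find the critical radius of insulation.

For a cylinder, r_cr = k_ins/h = 0.223/16.4 = 0.0136 m = 1.36 cm

r_cr = 1.36 cm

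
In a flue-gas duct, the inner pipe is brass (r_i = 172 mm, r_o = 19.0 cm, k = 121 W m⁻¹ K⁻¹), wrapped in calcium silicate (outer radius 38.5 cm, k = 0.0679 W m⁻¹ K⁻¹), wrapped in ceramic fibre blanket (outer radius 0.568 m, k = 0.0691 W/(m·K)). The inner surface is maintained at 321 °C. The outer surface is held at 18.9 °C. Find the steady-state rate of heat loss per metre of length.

Series thermal resistances, inner to outer:
  R'_brass = ln(0.190/0.172)/(2πk) = 0.09953/(2π·121) = 1.309×10^-4 m·K/W
  R'_calcium silicate = ln(0.385/0.190)/(2πk) = 0.7062/(2π·0.0679) = 1.655 m·K/W
  R'_ceramic fibre blanket = ln(0.568/0.385)/(2πk) = 0.3889/(2π·0.0691) = 0.8957 m·K/W
ΣR = 1.309×10^-4 + 1.655 + 0.8957 = 2.551 m·K/W
Q' = ΔT/ΣR = (321 °C − 18.9 °C)/2.551 = 118 W/m

Q' = 118 W/m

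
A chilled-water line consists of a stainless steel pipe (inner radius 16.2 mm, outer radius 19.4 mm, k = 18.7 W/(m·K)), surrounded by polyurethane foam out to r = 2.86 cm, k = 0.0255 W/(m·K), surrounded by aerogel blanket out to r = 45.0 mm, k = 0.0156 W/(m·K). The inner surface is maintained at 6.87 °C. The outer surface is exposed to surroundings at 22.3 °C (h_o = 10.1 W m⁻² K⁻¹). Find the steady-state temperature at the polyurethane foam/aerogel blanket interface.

T = 11.9 °C

Resistance network (inner→outer):
  R'_stainless steel = ln(0.0194/0.0162)/(2πk) = 0.1803/(2π·18.7) = 0.001534 m·K/W
  R'_polyurethane foam = ln(0.0286/0.0194)/(2πk) = 0.3881/(2π·0.0255) = 2.422 m·K/W
  R'_aerogel blanket = ln(0.0450/0.0286)/(2πk) = 0.4533/(2π·0.0156) = 4.624 m·K/W
  R'_conv,out = 1/(2πr h) = 1/(2π·0.0450·10.1) = 0.3502 m·K/W
ΣR = 0.001534 + 2.422 + 4.624 + 0.3502 = 7.398 m·K/W
Q' = ΔT/ΣR = (6.87 °C − 22.3 °C)/7.398 = -2.086 W/m
From the inner boundary to the polyurethane foam/aerogel blanket interface, ΣR_partial = 2.424 m·K/W.
T_interface = T_in − Q'·ΣR_partial = 6.87 °C − (-2.086)(2.424) = 11.9 °C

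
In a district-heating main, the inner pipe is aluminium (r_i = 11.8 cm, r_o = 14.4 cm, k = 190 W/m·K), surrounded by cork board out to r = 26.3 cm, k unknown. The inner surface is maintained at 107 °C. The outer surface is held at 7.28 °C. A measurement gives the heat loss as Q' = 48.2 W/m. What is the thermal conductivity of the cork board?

ΣR = ΔT/Q' = |107 − 7.28|/48.2 = 2.069 m·K/W
Known resistances:
  R'_aluminium = ln(0.144/0.118)/(2πk) = 0.1991/(2π·190) = 1.668×10^-4 m·K/W
R_cork board = ΣR − ΣR_known = 2.069 − 1.668×10^-4 = 2.069 m·K/W
ln(r₂/r₁)/(2πk) = 2.069 ⇒ k = 0.6023/(2π·2.069) = 0.0463 W/m·K

k = 0.0463 W/m·K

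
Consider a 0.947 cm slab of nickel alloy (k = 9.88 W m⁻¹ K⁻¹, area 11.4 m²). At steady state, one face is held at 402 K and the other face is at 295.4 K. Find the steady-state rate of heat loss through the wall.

Q = kA·ΔT/L = 9.88 × 11.4 × |402 K − 295.4 K| / 0.00947 = 1.27×10^6 W

Q = 1.27×10^6 W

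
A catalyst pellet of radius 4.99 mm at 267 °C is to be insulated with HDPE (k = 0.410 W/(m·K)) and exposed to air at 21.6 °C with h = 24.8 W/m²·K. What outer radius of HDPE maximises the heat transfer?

For a sphere, r_cr = 2k_ins/h = 2·0.410/24.8 = 0.0331 m = 3.31 cm

r_cr = 3.31 cm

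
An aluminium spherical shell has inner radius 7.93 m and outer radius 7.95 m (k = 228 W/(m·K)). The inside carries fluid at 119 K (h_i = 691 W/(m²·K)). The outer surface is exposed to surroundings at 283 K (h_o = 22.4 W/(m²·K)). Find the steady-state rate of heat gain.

Treat each layer as a resistance in series:
  R_conv,in = 1/(4πr²h) = 1/(4π·7.93²·691) = 1.831×10^-6 K/W
  R_aluminium = (1/7.93 − 1/7.95)/(4πk) = 3.172×10^-4/(4π·228) = 1.107×10^-7 K/W
  R_conv,out = 1/(4πr²h) = 1/(4π·7.95²·22.4) = 5.621×10^-5 K/W
ΣR = 1.831×10^-6 + 1.107×10^-7 + 5.621×10^-5 = 5.815×10^-5 K/W
Q = ΔT/ΣR = (119 K − 283 K)/5.815×10^-5 = -2.82×10^6 W
(Negative Q ⇒ heat flows inward; heat gain = 2.82×10^6 W.)

Q = 2820 kW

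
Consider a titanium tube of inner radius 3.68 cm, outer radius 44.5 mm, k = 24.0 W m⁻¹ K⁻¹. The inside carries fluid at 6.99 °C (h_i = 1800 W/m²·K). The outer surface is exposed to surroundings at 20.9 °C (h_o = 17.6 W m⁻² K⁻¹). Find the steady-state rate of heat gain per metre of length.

Resistance network (inner→outer):
  R'_conv,in = 1/(2πr h) = 1/(2π·0.0368·1800) = 0.002403 m·K/W
  R'_titanium = ln(0.0445/0.0368)/(2πk) = 0.1900/(2π·24.0) = 0.001260 m·K/W
  R'_conv,out = 1/(2πr h) = 1/(2π·0.0445·17.6) = 0.2032 m·K/W
ΣR = 0.002403 + 0.001260 + 0.2032 = 0.2069 m·K/W
Q' = ΔT/ΣR = (6.99 °C − 20.9 °C)/0.2069 = -67.2 W/m
(Negative Q' ⇒ heat flows inward; heat gain = 67.2 W/m.)

Q' = 67.2 W/m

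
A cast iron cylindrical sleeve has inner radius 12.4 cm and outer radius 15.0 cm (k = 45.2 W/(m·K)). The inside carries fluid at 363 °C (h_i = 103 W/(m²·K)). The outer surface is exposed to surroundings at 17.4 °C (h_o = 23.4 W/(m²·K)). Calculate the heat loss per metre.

Series thermal resistances, inner to outer:
  R'_conv,in = 1/(2πr h) = 1/(2π·0.124·103) = 0.01246 m·K/W
  R'_cast iron = ln(0.150/0.124)/(2πk) = 0.1904/(2π·45.2) = 6.703×10^-4 m·K/W
  R'_conv,out = 1/(2πr h) = 1/(2π·0.150·23.4) = 0.04534 m·K/W
ΣR = 0.01246 + 6.703×10^-4 + 0.04534 = 0.05847 m·K/W
Q' = ΔT/ΣR = (363 °C − 17.4 °C)/0.05847 = 5910 W/m

Q' = 5910 W/m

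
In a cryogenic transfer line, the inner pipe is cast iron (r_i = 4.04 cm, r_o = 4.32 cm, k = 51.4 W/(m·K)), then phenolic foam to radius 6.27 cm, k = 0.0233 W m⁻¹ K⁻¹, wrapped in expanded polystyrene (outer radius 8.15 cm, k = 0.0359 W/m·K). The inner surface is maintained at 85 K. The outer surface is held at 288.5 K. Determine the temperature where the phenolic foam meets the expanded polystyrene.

Resistance network (inner→outer):
  R'_cast iron = ln(0.0432/0.0404)/(2πk) = 0.06701/(2π·51.4) = 2.075×10^-4 m·K/W
  R'_phenolic foam = ln(0.0627/0.0432)/(2πk) = 0.3725/(2π·0.0233) = 2.545 m·K/W
  R'_expanded polystyrene = ln(0.0815/0.0627)/(2πk) = 0.2622/(2π·0.0359) = 1.163 m·K/W
ΣR = 2.075×10^-4 + 2.545 + 1.163 = 3.708 m·K/W
Q' = ΔT/ΣR = (85 K − 288.5 K)/3.708 = -54.88 W/m
From the inner boundary to the phenolic foam/expanded polystyrene interface, ΣR_partial = 2.545 m·K/W.
T_interface = T_in − Q'·ΣR_partial = 85 K − (-54.88)(2.545) = 224.7 K

T = 224.7 K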